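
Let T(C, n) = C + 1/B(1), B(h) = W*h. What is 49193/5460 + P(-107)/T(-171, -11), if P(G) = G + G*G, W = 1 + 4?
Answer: -19116127/333060 ≈ -57.395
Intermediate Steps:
W = 5
B(h) = 5*h
P(G) = G + G²
T(C, n) = ⅕ + C (T(C, n) = C + 1/(5*1) = C + 1/5 = C + ⅕ = ⅕ + C)
49193/5460 + P(-107)/T(-171, -11) = 49193/5460 + (-107*(1 - 107))/(⅕ - 171) = 49193*(1/5460) + (-107*(-106))/(-854/5) = 49193/5460 + 11342*(-5/854) = 49193/5460 - 28355/427 = -19116127/333060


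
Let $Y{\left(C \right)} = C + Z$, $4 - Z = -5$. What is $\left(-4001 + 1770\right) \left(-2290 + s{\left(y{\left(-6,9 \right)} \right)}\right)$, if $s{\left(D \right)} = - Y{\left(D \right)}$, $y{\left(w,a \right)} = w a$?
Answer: $5008595$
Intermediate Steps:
$Z = 9$ ($Z = 4 - -5 = 4 + 5 = 9$)
$y{\left(w,a \right)} = a w$
$Y{\left(C \right)} = 9 + C$ ($Y{\left(C \right)} = C + 9 = 9 + C$)
$s{\left(D \right)} = -9 - D$ ($s{\left(D \right)} = - (9 + D) = -9 - D$)
$\left(-4001 + 1770\right) \left(-2290 + s{\left(y{\left(-6,9 \right)} \right)}\right) = \left(-4001 + 1770\right) \left(-2290 - \left(9 + 9 \left(-6\right)\right)\right) = - 2231 \left(-2290 - -45\right) = - 2231 \left(-2290 + \left(-9 + 54\right)\right) = - 2231 \left(-2290 + 45\right) = \left(-2231\right) \left(-2245\right) = 5008595$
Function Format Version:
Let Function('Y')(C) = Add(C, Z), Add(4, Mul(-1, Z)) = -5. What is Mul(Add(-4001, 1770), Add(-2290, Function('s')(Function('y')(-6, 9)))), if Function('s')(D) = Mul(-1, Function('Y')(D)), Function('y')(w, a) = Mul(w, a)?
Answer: 5008595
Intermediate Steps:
Z = 9 (Z = Add(4, Mul(-1, -5)) = Add(4, 5) = 9)
Function('y')(w, a) = Mul(a, w)
Function('Y')(C) = Add(9, C) (Function('Y')(C) = Add(C, 9) = Add(9, C))
Function('s')(D) = Add(-9, Mul(-1, D)) (Function('s')(D) = Mul(-1, Add(9, D)) = Add(-9, Mul(-1, D)))
Mul(Add(-4001, 1770), Add(-2290, Function('s')(Function('y')(-6, 9)))) = Mul(Add(-4001, 1770), Add(-2290, Add(-9, Mul(-1, Mul(9, -6))))) = Mul(-2231, Add(-2290, Add(-9, Mul(-1, -54)))) = Mul(-2231, Add(-2290, Add(-9, 54))) = Mul(-2231, Add(-2290, 45)) = Mul(-2231, -2245) = 5008595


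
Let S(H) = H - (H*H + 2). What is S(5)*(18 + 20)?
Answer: -836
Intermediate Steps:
S(H) = -2 + H - H² (S(H) = H - (H² + 2) = H - (2 + H²) = H + (-2 - H²) = -2 + H - H²)
S(5)*(18 + 20) = (-2 + 5 - 1*5²)*(18 + 20) = (-2 + 5 - 1*25)*38 = (-2 + 5 - 25)*38 = -22*38 = -836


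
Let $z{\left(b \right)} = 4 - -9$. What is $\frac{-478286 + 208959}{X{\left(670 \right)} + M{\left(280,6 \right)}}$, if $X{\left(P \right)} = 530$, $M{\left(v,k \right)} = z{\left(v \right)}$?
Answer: $- \frac{269327}{543} \approx -496.0$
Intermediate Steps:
$z{\left(b \right)} = 13$ ($z{\left(b \right)} = 4 + 9 = 13$)
$M{\left(v,k \right)} = 13$
$\frac{-478286 + 208959}{X{\left(670 \right)} + M{\left(280,6 \right)}} = \frac{-478286 + 208959}{530 + 13} = - \frac{269327}{543}$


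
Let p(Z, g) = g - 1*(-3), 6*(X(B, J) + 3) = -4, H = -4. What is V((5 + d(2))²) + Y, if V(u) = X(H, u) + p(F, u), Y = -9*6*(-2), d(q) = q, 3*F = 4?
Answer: 469/3 ≈ 156.33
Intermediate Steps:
F = 4/3 (F = (⅓)*4 = 4/3 ≈ 1.3333)
X(B, J) = -11/3 (X(B, J) = -3 + (⅙)*(-4) = -3 - ⅔ = -11/3)
p(Z, g) = 3 + g (p(Z, g) = g + 3 = 3 + g)
Y = 108 (Y = -54*(-2) = 108)
V(u) = -⅔ + u (V(u) = -11/3 + (3 + u) = -⅔ + u)
V((5 + d(2))²) + Y = (-⅔ + (5 + 2)²) + 108 = (-⅔ + 7²) + 108 = (-⅔ + 49) + 108 = 145/3 + 108 = 469/3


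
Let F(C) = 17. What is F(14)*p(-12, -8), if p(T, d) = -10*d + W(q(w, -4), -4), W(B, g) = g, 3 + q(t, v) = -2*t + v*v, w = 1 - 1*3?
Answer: 1292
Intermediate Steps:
w = -2 (w = 1 - 3 = -2)
q(t, v) = -3 + v² - 2*t (q(t, v) = -3 + (-2*t + v*v) = -3 + (-2*t + v²) = -3 + (v² - 2*t) = -3 + v² - 2*t)
p(T, d) = -4 - 10*d (p(T, d) = -10*d - 4 = -4 - 10*d)
F(14)*p(-12, -8) = 17*(-4 - 10*(-8)) = 17*(-4 + 80) = 17*76 = 1292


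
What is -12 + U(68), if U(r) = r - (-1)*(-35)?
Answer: 21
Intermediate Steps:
U(r) = -35 + r (U(r) = r - 1*35 = r - 35 = -35 + r)
-12 + U(68) = -12 + (-35 + 68) = -12 + 33 = 21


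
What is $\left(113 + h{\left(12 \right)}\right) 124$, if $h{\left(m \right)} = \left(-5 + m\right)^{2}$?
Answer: $20088$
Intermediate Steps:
$\left(113 + h{\left(12 \right)}\right) 124 = \left(113 + \left(-5 + 12\right)^{2}\right) 124 = \left(113 + 7^{2}\right) 124 = \left(113 + 49\right) 124 = 162 \cdot 124 = 20088$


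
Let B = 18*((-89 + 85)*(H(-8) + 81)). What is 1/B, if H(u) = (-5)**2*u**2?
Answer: -1/121032 ≈ -8.2623e-6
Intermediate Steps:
H(u) = 25*u**2
B = -121032 (B = 18*((-89 + 85)*(25*(-8)**2 + 81)) = 18*(-4*(25*64 + 81)) = 18*(-4*(1600 + 81)) = 18*(-4*1681) = 18*(-6724) = -121032)
1/B = 1/(-121032) = -1/121032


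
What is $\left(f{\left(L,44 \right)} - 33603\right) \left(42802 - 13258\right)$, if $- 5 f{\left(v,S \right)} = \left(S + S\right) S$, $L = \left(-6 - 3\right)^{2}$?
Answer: $- \frac{5078229528}{5} \approx -1.0156 \cdot 10^{9}$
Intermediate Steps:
$L = 81$ ($L = \left(-9\right)^{2} = 81$)
$f{\left(v,S \right)} = - \frac{2 S^{2}}{5}$ ($f{\left(v,S \right)} = - \frac{\left(S + S\right) S}{5} = - \frac{2 S S}{5} = - \frac{2 S^{2}}{5}$)
$\left(f{\left(L,44 \right)} - 33603\right) \left(42802 - 13258\right) = \left(- \frac{2 \cdot 44^{2}}{5} - 33603\right) \left(42802 - 13258\right) = \left(\left(- \frac{2}{5}\right) 1936 - 33603\right) 29544 = \left(- \frac{3872}{5} - 33603\right) 29544 = \left(- \frac{171887}{5}\right) 29544 = - \frac{5078229528}{5}$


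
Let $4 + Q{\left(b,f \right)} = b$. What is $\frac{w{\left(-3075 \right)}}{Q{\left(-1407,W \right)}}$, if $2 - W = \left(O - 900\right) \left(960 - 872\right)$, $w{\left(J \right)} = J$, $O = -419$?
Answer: $\frac{3075}{1411} \approx 2.1793$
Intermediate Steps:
$W = 116074$ ($W = 2 - \left(-419 - 900\right) \left(960 - 872\right) = 2 - \left(-1319\right) 88 = 2 - -116072 = 2 + 116072 = 116074$)
$Q{\left(b,f \right)} = -4 + b$
$\frac{w{\left(-3075 \right)}}{Q{\left(-1407,W \right)}} = - \frac{3075}{-4 - 1407} = - \frac{3075}{-1411} = \left(-3075\right) \left(- \frac{1}{1411}\right) = \frac{3075}{1411}$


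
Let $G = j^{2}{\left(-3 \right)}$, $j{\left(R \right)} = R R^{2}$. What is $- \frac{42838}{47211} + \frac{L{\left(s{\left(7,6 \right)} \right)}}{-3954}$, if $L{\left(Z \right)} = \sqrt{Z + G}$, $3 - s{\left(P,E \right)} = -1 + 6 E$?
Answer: $- \frac{42838}{47211} - \frac{\sqrt{697}}{3954} \approx -0.91405$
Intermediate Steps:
$j{\left(R \right)} = R^{3}$
$s{\left(P,E \right)} = 4 - 6 E$ ($s{\left(P,E \right)} = 3 - \left(-1 + 6 E\right) = 4 - 6 E$)
$G = 729$ ($G = \left(\left(-3\right)^{3}\right)^{2} = \left(-27\right)^{2} = 729$)
$L{\left(Z \right)} = \sqrt{729 + Z}$ ($L{\left(Z \right)} = \sqrt{Z + 729} = \sqrt{729 + Z}$)
$- \frac{42838}{47211} + \frac{L{\left(s{\left(7,6 \right)} \right)}}{-3954} = - \frac{42838}{47211} + \frac{\sqrt{729 + \left(4 - 36\right)}}{-3954} = \left(-42838\right) \frac{1}{47211} + \sqrt{729 + \left(4 - 36\right)} \left(- \frac{1}{3954}\right) = - \frac{42838}{47211} + \sqrt{729 - 32} \left(- \frac{1}{3954}\right) = - \frac{42838}{47211} + \sqrt{697} \left(- \frac{1}{3954}\right) = - \frac{42838}{47211} - \frac{\sqrt{697}}{3954}$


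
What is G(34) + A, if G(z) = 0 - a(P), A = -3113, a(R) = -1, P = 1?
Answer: -3112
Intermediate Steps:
G(z) = 1 (G(z) = 0 - 1*(-1) = 0 + 1 = 1)
G(34) + A = 1 - 3113 = -3112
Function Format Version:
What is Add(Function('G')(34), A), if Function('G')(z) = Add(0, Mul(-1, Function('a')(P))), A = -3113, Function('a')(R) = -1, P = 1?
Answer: -3112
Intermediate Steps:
Function('G')(z) = 1 (Function('G')(z) = Add(0, Mul(-1, -1)) = Add(0, 1) = 1)
Add(Function('G')(34), A) = Add(1, -3113) = -3112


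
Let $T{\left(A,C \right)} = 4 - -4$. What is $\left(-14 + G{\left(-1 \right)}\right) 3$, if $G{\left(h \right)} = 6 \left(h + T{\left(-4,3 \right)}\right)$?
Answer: $84$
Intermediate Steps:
$T{\left(A,C \right)} = 8$ ($T{\left(A,C \right)} = 4 + 4 = 8$)
$G{\left(h \right)} = 48 + 6 h$ ($G{\left(h \right)} = 6 \left(h + 8\right) = 6 \left(8 + h\right) = 48 + 6 h$)
$\left(-14 + G{\left(-1 \right)}\right) 3 = \left(-14 + \left(48 + 6 \left(-1\right)\right)\right) 3 = \left(-14 + \left(48 - 6\right)\right) 3 = \left(-14 + 42\right) 3 = 28 \cdot 3 = 84$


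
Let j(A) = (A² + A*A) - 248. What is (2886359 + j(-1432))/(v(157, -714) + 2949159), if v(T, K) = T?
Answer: 6987359/2949316 ≈ 2.3691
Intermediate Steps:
j(A) = -248 + 2*A² (j(A) = (A² + A²) - 248 = 2*A² - 248 = -248 + 2*A²)
(2886359 + j(-1432))/(v(157, -714) + 2949159) = (2886359 + (-248 + 2*(-1432)²))/(157 + 2949159) = (2886359 + (-248 + 2*2050624))/2949316 = (2886359 + (-248 + 4101248))*(1/2949316) = (2886359 + 4101000)*(1/2949316) = 6987359*(1/2949316) = 6987359/2949316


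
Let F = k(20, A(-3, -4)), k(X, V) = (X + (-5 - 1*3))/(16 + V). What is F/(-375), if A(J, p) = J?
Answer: -4/1625 ≈ -0.0024615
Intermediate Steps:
k(X, V) = (-8 + X)/(16 + V) (k(X, V) = (X + (-5 - 3))/(16 + V) = (X - 8)/(16 + V) = (-8 + X)/(16 + V))
F = 12/13 (F = (-8 + 20)/(16 - 3) = 12/13 ≈ 0.92308)
F/(-375) = (12/13)/(-375) = (12/13)*(-1/375) = -4/1625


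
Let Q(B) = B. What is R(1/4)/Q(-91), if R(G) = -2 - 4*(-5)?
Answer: -18/91 ≈ -0.19780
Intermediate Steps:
R(G) = 18 (R(G) = -2 + 20 = 18)
R(1/4)/Q(-91) = 18/(-91) = 18*(-1/91) = -18/91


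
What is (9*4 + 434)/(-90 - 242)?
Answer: -235/166 ≈ -1.4157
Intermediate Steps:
(9*4 + 434)/(-90 - 242) = (36 + 434)/(-332) = 470*(-1/332) = -235/166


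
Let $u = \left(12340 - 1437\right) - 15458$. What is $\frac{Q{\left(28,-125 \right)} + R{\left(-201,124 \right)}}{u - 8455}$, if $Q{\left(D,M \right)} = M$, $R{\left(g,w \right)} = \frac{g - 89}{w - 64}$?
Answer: $\frac{779}{78060} \approx 0.0099795$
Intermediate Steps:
$u = -4555$ ($u = 10903 - 15458 = -4555$)
$R{\left(g,w \right)} = \frac{-89 + g}{-64 + w}$
$\frac{Q{\left(28,-125 \right)} + R{\left(-201,124 \right)}}{u - 8455} = \frac{-125 + \frac{-89 - 201}{-64 + 124}}{-4555 - 8455} = \frac{-125 + \frac{1}{60} \left(-290\right)}{-13010} = \left(-125 + \frac{1}{60} \left(-290\right)\right) \left(- \frac{1}{13010}\right) = \left(-125 - \frac{29}{6}\right) \left(- \frac{1}{13010}\right) = \left(- \frac{779}{6}\right) \left(- \frac{1}{13010}\right) = \frac{779}{78060}$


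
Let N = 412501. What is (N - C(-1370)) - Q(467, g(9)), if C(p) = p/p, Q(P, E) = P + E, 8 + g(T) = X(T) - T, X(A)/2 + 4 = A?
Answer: 412040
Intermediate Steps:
X(A) = -8 + 2*A
g(T) = -16 + T (g(T) = -8 + ((-8 + 2*T) - T) = -8 + (-8 + T) = -16 + T)
Q(P, E) = E + P
C(p) = 1
(N - C(-1370)) - Q(467, g(9)) = (412501 - 1*1) - ((-16 + 9) + 467) = (412501 - 1) - (-7 + 467) = 412500 - 1*460 = 412500 - 460 = 412040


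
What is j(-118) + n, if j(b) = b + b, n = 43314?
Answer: 43078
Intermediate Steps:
j(b) = 2*b
j(-118) + n = 2*(-118) + 43314 = -236 + 43314 = 43078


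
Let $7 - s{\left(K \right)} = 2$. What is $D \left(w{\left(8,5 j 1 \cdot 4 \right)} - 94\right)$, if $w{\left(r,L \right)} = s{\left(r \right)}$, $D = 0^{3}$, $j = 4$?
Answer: $0$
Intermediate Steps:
$s{\left(K \right)} = 5$ ($s{\left(K \right)} = 7 - 2 = 5$)
$D = 0$
$w{\left(r,L \right)} = 5$
$D \left(w{\left(8,5 j 1 \cdot 4 \right)} - 94\right) = 0 \left(5 - 94\right) = 0 \left(-89\right) = 0$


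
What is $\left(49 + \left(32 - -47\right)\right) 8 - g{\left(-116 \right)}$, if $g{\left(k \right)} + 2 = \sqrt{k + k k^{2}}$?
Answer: $1026 - 2 i \sqrt{390253} \approx 1026.0 - 1249.4 i$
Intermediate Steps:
$g{\left(k \right)} = -2 + \sqrt{k + k^{3}}$ ($g{\left(k \right)} = -2 + \sqrt{k + k k^{2}} = -2 + \sqrt{k + k^{3}}$)
$\left(49 + \left(32 - -47\right)\right) 8 - g{\left(-116 \right)} = \left(49 + \left(32 - -47\right)\right) 8 - \left(-2 + \sqrt{-116 + \left(-116\right)^{3}}\right) = \left(49 + \left(32 + 47\right)\right) 8 - \left(-2 + \sqrt{-116 - 1560896}\right) = \left(49 + 79\right) 8 - \left(-2 + \sqrt{-1561012}\right) = 128 \cdot 8 - \left(-2 + 2 i \sqrt{390253}\right) = 1024 + \left(2 - 2 i \sqrt{390253}\right) = 1026 - 2 i \sqrt{390253}$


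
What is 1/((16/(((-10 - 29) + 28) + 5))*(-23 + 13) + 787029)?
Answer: 3/2361167 ≈ 1.2706e-6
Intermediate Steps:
1/((16/(((-10 - 29) + 28) + 5))*(-23 + 13) + 787029) = 1/((16/((-39 + 28) + 5))*(-10) + 787029) = 1/((16/(-11 + 5))*(-10) + 787029) = 1/((16/(-6))*(-10) + 787029) = 1/((16*(-1/6))*(-10) + 787029) = 1/(-8/3*(-10) + 787029) = 1/(80/3 + 787029) = 1/(2361167/3) = 3/2361167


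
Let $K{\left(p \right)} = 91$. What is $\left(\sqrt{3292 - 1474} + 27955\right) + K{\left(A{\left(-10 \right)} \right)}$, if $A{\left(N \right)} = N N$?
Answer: $28046 + 3 \sqrt{202} \approx 28089.0$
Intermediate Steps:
$A{\left(N \right)} = N^{2}$
$\left(\sqrt{3292 - 1474} + 27955\right) + K{\left(A{\left(-10 \right)} \right)} = \left(\sqrt{3292 - 1474} + 27955\right) + 91 = \left(\sqrt{1818} + 27955\right) + 91 = \left(3 \sqrt{202} + 27955\right) + 91 = \left(27955 + 3 \sqrt{202}\right) + 91 = 28046 + 3 \sqrt{202}$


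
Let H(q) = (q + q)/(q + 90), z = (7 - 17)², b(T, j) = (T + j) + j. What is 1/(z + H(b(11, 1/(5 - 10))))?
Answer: 503/50406 ≈ 0.0099790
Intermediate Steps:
b(T, j) = T + 2*j
z = 100 (z = (-10)² = 100)
H(q) = 2*q/(90 + q) (H(q) = (2*q)/(90 + q) = 2*q/(90 + q))
1/(z + H(b(11, 1/(5 - 10)))) = 1/(100 + 2*(11 + 2/(5 - 10))/(90 + (11 + 2/(5 - 10)))) = 1/(100 + 2*(11 + 2/(-5))/(90 + (11 + 2/(-5)))) = 1/(100 + 2*(11 + 2*(-⅕))/(90 + (11 + 2*(-⅕)))) = 1/(100 + 2*(11 - ⅖)/(90 + (11 - ⅖))) = 1/(100 + 2*(53/5)/(90 + 53/5)) = 1/(100 + 2*(53/5)/(503/5)) = 1/(100 + 2*(53/5)*(5/503)) = 1/(100 + 106/503) = 1/(50406/503) = 503/50406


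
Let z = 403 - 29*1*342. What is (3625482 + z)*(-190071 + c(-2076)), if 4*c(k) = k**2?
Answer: 3208711484691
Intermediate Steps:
z = -9515 (z = 403 - 29*342 = 403 - 9918 = -9515)
c(k) = k**2/4
(3625482 + z)*(-190071 + c(-2076)) = (3625482 - 9515)*(-190071 + (1/4)*(-2076)**2) = 3615967*(-190071 + (1/4)*4309776) = 3615967*(-190071 + 1077444) = 3615967*887373 = 3208711484691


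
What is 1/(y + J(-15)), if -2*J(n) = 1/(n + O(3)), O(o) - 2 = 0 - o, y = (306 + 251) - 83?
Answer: 32/15169 ≈ 0.0021096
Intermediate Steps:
y = 474 (y = 557 - 83 = 474)
O(o) = 2 - o (O(o) = 2 + (0 - o) = 2 - o)
J(n) = -1/(2*(-1 + n)) (J(n) = -1/(2*(n + (2 - 1*3))) = -1/(2*(n + (2 - 3))) = -1/(2*(n - 1)) = -1/(2*(-1 + n)))
1/(y + J(-15)) = 1/(474 - 1/(-2 + 2*(-15))) = 1/(474 - 1/(-2 - 30)) = 1/(474 - 1/(-32)) = 1/(474 - 1*(-1/32)) = 1/(474 + 1/32) = 1/(15169/32) = 32/15169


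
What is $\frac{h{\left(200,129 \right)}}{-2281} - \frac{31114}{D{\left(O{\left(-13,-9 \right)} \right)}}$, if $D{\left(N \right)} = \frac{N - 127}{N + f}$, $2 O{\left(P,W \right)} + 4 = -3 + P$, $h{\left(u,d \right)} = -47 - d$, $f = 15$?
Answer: $\frac{354879282}{312497} \approx 1135.6$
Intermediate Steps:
$O{\left(P,W \right)} = - \frac{7}{2} + \frac{P}{2}$ ($O{\left(P,W \right)} = -2 + \frac{-3 + P}{2} = -2 + \left(- \frac{3}{2} + \frac{P}{2}\right) = - \frac{7}{2} + \frac{P}{2}$)
$D{\left(N \right)} = \frac{-127 + N}{15 + N}$ ($D{\left(N \right)} = \frac{N - 127}{N + 15} = \frac{-127 + N}{15 + N}$)
$\frac{h{\left(200,129 \right)}}{-2281} - \frac{31114}{D{\left(O{\left(-13,-9 \right)} \right)}} = \frac{-47 - 129}{-2281} - \frac{31114}{\frac{1}{15 + \left(- \frac{7}{2} + \frac{1}{2} \left(-13\right)\right)} \left(-127 + \left(- \frac{7}{2} + \frac{1}{2} \left(-13\right)\right)\right)} = \left(-47 - 129\right) \left(- \frac{1}{2281}\right) - \frac{31114}{\frac{1}{15 - 10} \left(-127 - 10\right)} = \left(-176\right) \left(- \frac{1}{2281}\right) - \frac{31114}{\frac{1}{15 - 10} \left(-127 - 10\right)} = \frac{176}{2281} - \frac{31114}{\frac{1}{5} \left(-137\right)} = \frac{176}{2281} - \frac{31114}{- \frac{137}{5}} = \frac{176}{2281} - - \frac{155570}{137} = \frac{176}{2281} + \frac{155570}{137} = \frac{354879282}{312497}$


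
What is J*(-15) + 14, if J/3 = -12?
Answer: 554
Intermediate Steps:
J = -36 (J = 3*(-12) = -36)
J*(-15) + 14 = -36*(-15) + 14 = 540 + 14 = 554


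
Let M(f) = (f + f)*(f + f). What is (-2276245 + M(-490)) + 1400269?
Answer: 84424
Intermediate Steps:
M(f) = 4*f**2 (M(f) = (2*f)*(2*f) = 4*f**2)
(-2276245 + M(-490)) + 1400269 = (-2276245 + 4*(-490)**2) + 1400269 = (-2276245 + 4*240100) + 1400269 = (-2276245 + 960400) + 1400269 = -1315845 + 1400269 = 84424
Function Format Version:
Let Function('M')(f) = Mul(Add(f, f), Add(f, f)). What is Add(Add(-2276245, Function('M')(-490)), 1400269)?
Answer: 84424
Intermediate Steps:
Function('M')(f) = Mul(4, Pow(f, 2)) (Function('M')(f) = Mul(Mul(2, f), Mul(2, f)) = Mul(4, Pow(f, 2)))
Add(Add(-2276245, Function('M')(-490)), 1400269) = Add(Add(-2276245, Mul(4, Pow(-490, 2))), 1400269) = Add(Add(-2276245, Mul(4, 240100)), 1400269) = Add(Add(-2276245, 960400), 1400269) = Add(-1315845, 1400269) = 84424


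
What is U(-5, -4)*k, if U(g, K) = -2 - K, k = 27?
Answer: 54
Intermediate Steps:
U(-5, -4)*k = (-2 - 1*(-4))*27 = (-2 + 4)*27 = 2*27 = 54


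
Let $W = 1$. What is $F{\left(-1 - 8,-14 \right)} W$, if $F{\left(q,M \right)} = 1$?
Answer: $1$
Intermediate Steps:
$F{\left(-1 - 8,-14 \right)} W = 1 \cdot 1 = 1$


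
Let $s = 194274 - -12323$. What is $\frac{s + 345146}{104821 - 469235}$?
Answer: $- \frac{551743}{364414} \approx -1.5141$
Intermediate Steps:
$s = 206597$ ($s = 194274 + 12323 = 206597$)
$\frac{s + 345146}{104821 - 469235} = \frac{206597 + 345146}{104821 - 469235} = \frac{551743}{-364414} = 551743 \left(- \frac{1}{364414}\right) = - \frac{551743}{364414}$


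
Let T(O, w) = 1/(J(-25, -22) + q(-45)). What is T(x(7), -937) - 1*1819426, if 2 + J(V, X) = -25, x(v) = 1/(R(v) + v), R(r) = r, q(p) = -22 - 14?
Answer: -114623839/63 ≈ -1.8194e+6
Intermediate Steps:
q(p) = -36
x(v) = 1/(2*v) (x(v) = 1/(v + v) = 1/(2*v))
J(V, X) = -27 (J(V, X) = -2 - 25 = -27)
T(O, w) = -1/63 (T(O, w) = 1/(-27 - 36) = 1/(-63) = -1/63)
T(x(7), -937) - 1*1819426 = -1/63 - 1*1819426 = -1/63 - 1819426 = -114623839/63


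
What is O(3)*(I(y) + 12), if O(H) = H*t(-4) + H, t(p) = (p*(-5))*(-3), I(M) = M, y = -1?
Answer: -1947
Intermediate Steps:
t(p) = 15*p (t(p) = -5*p*(-3) = 15*p)
O(H) = -59*H (O(H) = H*(15*(-4)) + H = H*(-60) + H = -60*H + H = -59*H)
O(3)*(I(y) + 12) = (-59*3)*(-1 + 12) = -177*11 = -1947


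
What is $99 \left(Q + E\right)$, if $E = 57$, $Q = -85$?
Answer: $-2772$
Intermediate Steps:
$99 \left(Q + E\right) = 99 \left(-85 + 57\right) = 99 \left(-28\right) = -2772$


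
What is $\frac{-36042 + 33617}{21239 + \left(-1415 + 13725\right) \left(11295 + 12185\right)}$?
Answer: $- \frac{2425}{289060039} \approx -8.3893 \cdot 10^{-6}$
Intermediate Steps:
$\frac{-36042 + 33617}{21239 + \left(-1415 + 13725\right) \left(11295 + 12185\right)} = - \frac{2425}{21239 + 12310 \cdot 23480} = - \frac{2425}{21239 + 289038800} = - \frac{2425}{289060039}$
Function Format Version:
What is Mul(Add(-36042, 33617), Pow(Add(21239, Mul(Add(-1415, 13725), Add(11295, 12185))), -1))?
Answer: Rational(-2425, 289060039) ≈ -8.3893e-6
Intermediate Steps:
Mul(Add(-36042, 33617), Pow(Add(21239, Mul(Add(-1415, 13725), Add(11295, 12185))), -1)) = Mul(-2425, Pow(Add(21239, Mul(12310, 23480)), -1)) = Mul(-2425, Pow(Add(21239, 289038800), -1)) = Mul(-2425, Pow(289060039, -1)) = Mul(-2425, Rational(1, 289060039)) = Rational(-2425, 289060039)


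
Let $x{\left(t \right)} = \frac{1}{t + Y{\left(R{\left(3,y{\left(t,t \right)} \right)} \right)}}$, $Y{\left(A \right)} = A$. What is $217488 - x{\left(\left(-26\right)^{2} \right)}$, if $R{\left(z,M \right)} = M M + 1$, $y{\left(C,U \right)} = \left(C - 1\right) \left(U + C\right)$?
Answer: $\frac{181132436382119375}{832838760677} \approx 2.1749 \cdot 10^{5}$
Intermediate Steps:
$y{\left(C,U \right)} = \left(-1 + C\right) \left(C + U\right)$
$R{\left(z,M \right)} = 1 + M^{2}$ ($R{\left(z,M \right)} = M^{2} + 1 = 1 + M^{2}$)
$x{\left(t \right)} = \frac{1}{1 + t + \left(- 2 t + 2 t^{2}\right)^{2}}$ ($x{\left(t \right)} = \frac{1}{t + \left(1 + \left(t^{2} - t - t + t t\right)^{2}\right)} = \frac{1}{t + \left(1 + \left(t^{2} - t - t + t^{2}\right)^{2}\right)} = \frac{1}{t + \left(1 + \left(- 2 t + 2 t^{2}\right)^{2}\right)} = \frac{1}{1 + t + \left(- 2 t + 2 t^{2}\right)^{2}}$)
$217488 - x{\left(\left(-26\right)^{2} \right)} = 217488 - \frac{1}{1 + \left(-26\right)^{2} + 4 \left(\left(-26\right)^{2}\right)^{2} \left(-1 + \left(-26\right)^{2}\right)^{2}} = 217488 - \frac{1}{1 + 676 + 4 \cdot 676^{2} \left(-1 + 676\right)^{2}} = 217488 - \frac{1}{1 + 676 + 4 \cdot 456976 \cdot 675^{2}} = 217488 - \frac{1}{1 + 676 + 4 \cdot 456976 \cdot 455625} = 217488 - \frac{1}{1 + 676 + 832838760000} = 217488 - \frac{1}{832838760677} = \frac{181132436382119375}{832838760677}$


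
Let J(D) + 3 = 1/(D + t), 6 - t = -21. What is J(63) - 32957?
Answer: -2966399/90 ≈ -32960.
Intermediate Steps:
t = 27 (t = 6 - 1*(-21) = 6 + 21 = 27)
J(D) = -3 + 1/(27 + D) (J(D) = -3 + 1/(D + 27) = -3 + 1/(27 + D))
J(63) - 32957 = (-80 - 3*63)/(27 + 63) - 32957 = (-80 - 189)/90 - 32957 = (1/90)*(-269) - 32957 = -269/90 - 32957 = -2966399/90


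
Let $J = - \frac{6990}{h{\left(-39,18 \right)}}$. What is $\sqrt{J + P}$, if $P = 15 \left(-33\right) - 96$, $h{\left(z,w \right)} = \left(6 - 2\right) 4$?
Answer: $\frac{i \sqrt{16446}}{4} \approx 32.06 i$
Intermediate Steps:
$h{\left(z,w \right)} = 16$ ($h{\left(z,w \right)} = 4 \cdot 4 = 16$)
$J = - \frac{3495}{8}$ ($J = - \frac{6990}{16} = \left(-6990\right) \frac{1}{16} = - \frac{3495}{8} \approx -436.88$)
$P = -591$ ($P = -495 - 96 = -591$)
$\sqrt{J + P} = \sqrt{- \frac{3495}{8} - 591} = \sqrt{- \frac{8223}{8}} = \frac{i \sqrt{16446}}{4}$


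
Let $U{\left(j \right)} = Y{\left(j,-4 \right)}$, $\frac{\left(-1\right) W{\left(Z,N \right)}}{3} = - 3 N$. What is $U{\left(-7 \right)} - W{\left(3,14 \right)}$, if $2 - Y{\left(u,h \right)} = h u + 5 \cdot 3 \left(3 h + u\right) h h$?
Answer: $4408$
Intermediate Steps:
$Y{\left(u,h \right)} = 2 - h u - 15 h^{2} \left(u + 3 h\right)$ ($Y{\left(u,h \right)} = 2 - \left(h u + 5 \cdot 3 \left(3 h + u\right) h h\right) = 2 - \left(h u + 15 \left(u + 3 h\right) h h\right) = 2 - \left(h u + 15 h \left(u + 3 h\right) h\right) = 2 - \left(h u + 15 h^{2} \left(u + 3 h\right)\right) = 2 - h u - 15 h^{2} \left(u + 3 h\right)$)
$W{\left(Z,N \right)} = 9 N$ ($W{\left(Z,N \right)} = - 3 \left(- 3 N\right) = 9 N$)
$U{\left(j \right)} = 2882 - 236 j$ ($U{\left(j \right)} = 2 - 45 \left(-4\right)^{3} - - 4 j - 15 j \left(-4\right)^{2} = 2 - -2880 + 4 j - 15 j 16 = 2 + 2880 + 4 j - 240 j = 2882 - 236 j$)
$U{\left(-7 \right)} - W{\left(3,14 \right)} = \left(2882 - -1652\right) - 9 \cdot 14 = \left(2882 + 1652\right) - 126 = 4534 - 126 = 4408$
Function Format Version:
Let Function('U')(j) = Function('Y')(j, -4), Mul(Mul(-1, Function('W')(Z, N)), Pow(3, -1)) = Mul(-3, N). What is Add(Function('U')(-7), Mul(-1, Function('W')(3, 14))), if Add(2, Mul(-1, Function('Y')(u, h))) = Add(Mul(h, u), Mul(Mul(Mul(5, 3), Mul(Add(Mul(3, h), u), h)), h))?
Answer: 4408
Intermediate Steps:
Function('Y')(u, h) = Add(2, Mul(-1, h, u), Mul(-15, Pow(h, 2), Add(u, Mul(3, h)))) (Function('Y')(u, h) = Add(2, Mul(-1, Add(Mul(h, u), Mul(Mul(Mul(5, 3), Mul(Add(Mul(3, h), u), h)), h)))) = Add(2, Mul(-1, Add(Mul(h, u), Mul(Mul(15, Mul(Add(u, Mul(3, h)), h)), h)))) = Add(2, Mul(-1, Add(Mul(h, u), Mul(Mul(15, Mul(h, Add(u, Mul(3, h)))), h)))) = Add(2, Mul(-1, Add(Mul(h, u), Mul(Mul(15, h, Add(u, Mul(3, h))), h)))) = Add(2, Mul(-1, Add(Mul(h, u), Mul(15, Pow(h, 2), Add(u, Mul(3, h)))))) = Add(2, Add(Mul(-1, h, u), Mul(-15, Pow(h, 2), Add(u, Mul(3, h))))) = Add(2, Mul(-1, h, u), Mul(-15, Pow(h, 2), Add(u, Mul(3, h)))))
Function('W')(Z, N) = Mul(9, N) (Function('W')(Z, N) = Mul(-3, Mul(-3, N)) = Mul(9, N))
Function('U')(j) = Add(2882, Mul(-236, j)) (Function('U')(j) = Add(2, Mul(-45, Pow(-4, 3)), Mul(-1, -4, j), Mul(-15, j, Pow(-4, 2))) = Add(2, Mul(-45, -64), Mul(4, j), Mul(-15, j, 16)) = Add(2, 2880, Mul(4, j), Mul(-240, j)) = Add(2882, Mul(-236, j)))
Add(Function('U')(-7), Mul(-1, Function('W')(3, 14))) = Add(Add(2882, Mul(-236, -7)), Mul(-1, Mul(9, 14))) = Add(Add(2882, 1652), Mul(-1, 126)) = Add(4534, -126) = 4408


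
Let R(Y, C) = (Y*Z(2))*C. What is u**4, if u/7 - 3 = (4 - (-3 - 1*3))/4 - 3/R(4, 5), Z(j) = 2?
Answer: 5323914784321/2560000 ≈ 2.0797e+6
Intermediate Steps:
R(Y, C) = 2*C*Y (R(Y, C) = (Y*2)*C = (2*Y)*C = 2*C*Y)
u = 1519/40 (u = 21 + 7*((4 - (-3 - 1*3))/4 - 3/(2*5*4)) = 21 + 7*((4 - (-3 - 3))*(1/4) - 3/40) = 21 + 7*((4 - 1*(-6))*(1/4) - 3*1/40) = 21 + 7*((4 + 6)*(1/4) - 3/40) = 21 + 7*(10*(1/4) - 3/40) = 21 + 7*(5/2 - 3/40) = 21 + 7*(97/40) = 21 + 679/40 = 1519/40 ≈ 37.975)
u**4 = (1519/40)**4 = 5323914784321/2560000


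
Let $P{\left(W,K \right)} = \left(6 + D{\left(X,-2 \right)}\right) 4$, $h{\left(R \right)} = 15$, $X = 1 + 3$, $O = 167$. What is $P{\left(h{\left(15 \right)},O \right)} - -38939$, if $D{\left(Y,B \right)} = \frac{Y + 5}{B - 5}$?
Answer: $\frac{272705}{7} \approx 38958.0$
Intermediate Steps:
$X = 4$
$D{\left(Y,B \right)} = \frac{5 + Y}{-5 + B}$
$P{\left(W,K \right)} = \frac{132}{7}$ ($P{\left(W,K \right)} = \left(6 + \frac{5 + 4}{-5 - 2}\right) 4 = \left(6 + \frac{1}{-7} \cdot 9\right) 4 = \left(6 - \frac{9}{7}\right) 4 = \frac{33}{7} \cdot 4 = \frac{132}{7}$)
$P{\left(h{\left(15 \right)},O \right)} - -38939 = \frac{132}{7} - -38939 = \frac{132}{7} + 38939 = \frac{272705}{7}$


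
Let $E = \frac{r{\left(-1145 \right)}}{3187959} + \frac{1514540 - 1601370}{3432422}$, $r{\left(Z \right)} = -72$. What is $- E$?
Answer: $\frac{46176269059}{1823736767783} \approx 0.02532$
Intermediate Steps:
$E = - \frac{46176269059}{1823736767783}$ ($E = - \frac{72}{3187959} + \frac{1514540 - 1601370}{3432422} = \left(-72\right) \frac{1}{3187959} - \frac{43415}{1716211} = - \frac{24}{1062653} - \frac{43415}{1716211} = - \frac{46176269059}{1823736767783} \approx -0.02532$)
$- E = \left(-1\right) \left(- \frac{46176269059}{1823736767783}\right) = \frac{46176269059}{1823736767783}$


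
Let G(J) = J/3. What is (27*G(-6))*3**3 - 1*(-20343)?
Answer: 18885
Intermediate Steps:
G(J) = J/3 (G(J) = J*(1/3) = J/3)
(27*G(-6))*3**3 - 1*(-20343) = (27*((1/3)*(-6)))*3**3 - 1*(-20343) = (27*(-2))*27 + 20343 = -54*27 + 20343 = -1458 + 20343 = 18885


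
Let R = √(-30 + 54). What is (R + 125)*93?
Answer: 11625 + 186*√6 ≈ 12081.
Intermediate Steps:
R = 2*√6 (R = √24 = 2*√6 ≈ 4.8990)
(R + 125)*93 = (2*√6 + 125)*93 = (125 + 2*√6)*93 = 11625 + 186*√6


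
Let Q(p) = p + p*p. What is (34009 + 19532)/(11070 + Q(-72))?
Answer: 5949/1798 ≈ 3.3087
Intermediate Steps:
Q(p) = p + p**2
(34009 + 19532)/(11070 + Q(-72)) = (34009 + 19532)/(11070 - 72*(1 - 72)) = 53541/(11070 - 72*(-71)) = 53541/(11070 + 5112) = 53541/16182 = 53541*(1/16182) = 5949/1798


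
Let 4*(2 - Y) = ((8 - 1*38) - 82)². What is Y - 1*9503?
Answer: -12637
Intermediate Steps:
Y = -3134 (Y = 2 - ((8 - 1*38) - 82)²/4 = 2 - ((8 - 38) - 82)²/4 = 2 - (-30 - 82)²/4 = 2 - ¼*(-112)² = 2 - ¼*12544 = 2 - 3136 = -3134)
Y - 1*9503 = -3134 - 1*9503 = -3134 - 9503 = -12637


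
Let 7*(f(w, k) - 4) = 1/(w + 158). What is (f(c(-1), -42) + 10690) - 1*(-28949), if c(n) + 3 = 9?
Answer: 45510165/1148 ≈ 39643.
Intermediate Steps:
c(n) = 6 (c(n) = -3 + 9 = 6)
f(w, k) = 4 + 1/(7*(158 + w)) (f(w, k) = 4 + 1/(7*(w + 158)) = 4 + 1/(7*(158 + w)))
(f(c(-1), -42) + 10690) - 1*(-28949) = ((4425 + 28*6)/(7*(158 + 6)) + 10690) - 1*(-28949) = ((⅐)*(4425 + 168)/164 + 10690) + 28949 = ((⅐)*(1/164)*4593 + 10690) + 28949 = (4593/1148 + 10690) + 28949 = 12276713/1148 + 28949 = 45510165/1148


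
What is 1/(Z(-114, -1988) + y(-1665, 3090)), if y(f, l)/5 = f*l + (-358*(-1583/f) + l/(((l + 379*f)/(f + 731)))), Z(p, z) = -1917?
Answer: -13940379/358655922192815 ≈ -3.8868e-8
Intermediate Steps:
y(f, l) = 2833570/f + 5*f*l + 5*l*(731 + f)/(l + 379*f) (y(f, l) = 5*(f*l + (-358*(-1583/f) + l/(((l + 379*f)/(f + 731))))) = 5*(f*l + (-358*(-1583/f) + l/(((l + 379*f)/(731 + f))))) = 5*(f*l + (-(-566714)/f + l*((731 + f)/(l + 379*f)))) = 5*(f*l + (566714/f + l*(731 + f)/(l + 379*f))) = 5*(566714/f + f*l + l*(731 + f)/(l + 379*f)) = 2833570/f + 5*f*l + 5*l*(731 + f)/(l + 379*f))
1/(Z(-114, -1988) + y(-1665, 3090)) = 1/(-1917 + 5*(566714*3090 + 214784606*(-1665) + 3090*(-1665)² + (-1665)²*3090² + 379*3090*(-1665)³ + 731*(-1665)*3090)/(-1665*(3090 + 379*(-1665)))) = 1/(-1917 + 5*(-1/1665)*(1751146260 - 357616368990 + 3090*2772225 + 2772225*9548100 + 379*3090*(-4615754625) - 3760885350)/(3090 - 631035)) = 1/(-1917 + 5*(-1/1665)*(1751146260 - 357616368990 + 8566175250 + 26469481522500 - 5405556398883750 - 3760885350)/(-627945)) = 1/(-1917 + 5*(-1/1665)*(-1/627945)*(-5379437977294080)) = 1/(-1917 - 358629198486272/13940379) = 1/(-358655922192815/13940379) = -13940379/358655922192815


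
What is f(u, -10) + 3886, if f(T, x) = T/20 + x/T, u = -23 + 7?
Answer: 155433/40 ≈ 3885.8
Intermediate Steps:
u = -16
f(T, x) = T/20 + x/T (f(T, x) = T*(1/20) + x/T = T/20 + x/T)
f(u, -10) + 3886 = ((1/20)*(-16) - 10/(-16)) + 3886 = (-4/5 - 10*(-1/16)) + 3886 = (-4/5 + 5/8) + 3886 = -7/40 + 3886 = 155433/40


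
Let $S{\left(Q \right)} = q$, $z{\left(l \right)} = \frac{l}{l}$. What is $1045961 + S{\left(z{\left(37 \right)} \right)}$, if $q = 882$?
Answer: $1046843$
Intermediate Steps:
$z{\left(l \right)} = 1$
$S{\left(Q \right)} = 882$
$1045961 + S{\left(z{\left(37 \right)} \right)} = 1045961 + 882 = 1046843$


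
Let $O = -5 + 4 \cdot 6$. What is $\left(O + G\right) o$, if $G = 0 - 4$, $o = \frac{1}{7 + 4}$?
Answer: $\frac{15}{11} \approx 1.3636$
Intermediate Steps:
$O = 19$ ($O = -5 + 24 = 19$)
$o = \frac{1}{11} \approx 0.090909$
$G = -4$ ($G = 0 - 4 = -4$)
$\left(O + G\right) o = \left(19 - 4\right) \frac{1}{11} = 15 \cdot \frac{1}{11} = \frac{15}{11}$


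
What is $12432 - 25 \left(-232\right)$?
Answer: $18232$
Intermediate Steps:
$12432 - 25 \left(-232\right) = 12432 - -5800 = 12432 + 5800 = 18232$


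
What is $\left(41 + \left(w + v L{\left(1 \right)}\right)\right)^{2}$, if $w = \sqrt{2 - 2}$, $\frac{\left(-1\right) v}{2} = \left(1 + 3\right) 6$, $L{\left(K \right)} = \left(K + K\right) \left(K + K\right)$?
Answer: $22801$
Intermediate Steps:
$L{\left(K \right)} = 4 K^{2}$ ($L{\left(K \right)} = 2 K 2 K = 4 K^{2}$)
$v = -48$ ($v = - 2 \left(1 + 3\right) 6 = - 2 \cdot 4 \cdot 6 = \left(-2\right) 24 = -48$)
$w = 0$ ($w = \sqrt{0} = 0$)
$\left(41 + \left(w + v L{\left(1 \right)}\right)\right)^{2} = \left(41 + \left(0 - 48 \cdot 4 \cdot 1^{2}\right)\right)^{2} = \left(41 + \left(0 - 48 \cdot 4 \cdot 1\right)\right)^{2} = \left(41 + \left(0 - 192\right)\right)^{2} = \left(41 - 192\right)^{2} = \left(-151\right)^{2} = 22801$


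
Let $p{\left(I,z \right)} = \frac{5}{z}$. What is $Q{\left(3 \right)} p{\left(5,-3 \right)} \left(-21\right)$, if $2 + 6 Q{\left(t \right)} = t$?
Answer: $\frac{35}{6} \approx 5.8333$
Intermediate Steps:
$Q{\left(t \right)} = - \frac{1}{3} + \frac{t}{6}$
$Q{\left(3 \right)} p{\left(5,-3 \right)} \left(-21\right) = \left(- \frac{1}{3} + \frac{1}{6} \cdot 3\right) \frac{5}{-3} \left(-21\right) = \left(- \frac{1}{3} + \frac{1}{2}\right) 5 \left(- \frac{1}{3}\right) \left(-21\right) = \frac{1}{6} \left(- \frac{5}{3}\right) \left(-21\right) = \left(- \frac{5}{18}\right) \left(-21\right) = \frac{35}{6}$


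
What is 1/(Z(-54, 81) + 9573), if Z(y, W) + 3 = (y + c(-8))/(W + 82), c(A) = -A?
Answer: 163/1559864 ≈ 0.00010450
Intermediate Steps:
Z(y, W) = -3 + (8 + y)/(82 + W) (Z(y, W) = -3 + (y - 1*(-8))/(W + 82) = -3 + (y + 8)/(82 + W) = -3 + (8 + y)/(82 + W))
1/(Z(-54, 81) + 9573) = 1/((-238 - 54 - 3*81)/(82 + 81) + 9573) = 1/((-238 - 54 - 243)/163 + 9573) = 1/((1/163)*(-535) + 9573) = 1/(-535/163 + 9573) = 1/(1559864/163) = 163/1559864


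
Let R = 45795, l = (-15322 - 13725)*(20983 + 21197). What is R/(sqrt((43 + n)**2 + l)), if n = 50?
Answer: -15265*I*sqrt(1225193811)/408397937 ≈ -1.3083*I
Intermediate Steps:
l = -1225202460 (l = -29047*42180 = -1225202460)
R/(sqrt((43 + n)**2 + l)) = 45795/(sqrt((43 + 50)**2 - 1225202460)) = 45795/(sqrt(93**2 - 1225202460)) = 45795/(sqrt(8649 - 1225202460)) = 45795/(sqrt(-1225193811)) = 45795/((I*sqrt(1225193811))) = 45795*(-I*sqrt(1225193811)/1225193811) = -15265*I*sqrt(1225193811)/408397937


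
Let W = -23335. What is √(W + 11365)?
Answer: 3*I*√1330 ≈ 109.41*I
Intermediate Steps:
√(W + 11365) = √(-23335 + 11365) = √(-11970) = 3*I*√1330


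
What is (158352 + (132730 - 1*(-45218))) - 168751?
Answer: 167549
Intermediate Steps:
(158352 + (132730 - 1*(-45218))) - 168751 = (158352 + (132730 + 45218)) - 168751 = (158352 + 177948) - 168751 = 336300 - 168751 = 167549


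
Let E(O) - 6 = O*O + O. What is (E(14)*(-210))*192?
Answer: -8709120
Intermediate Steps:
E(O) = 6 + O + O² (E(O) = 6 + (O*O + O) = 6 + (O² + O) = 6 + (O + O²) = 6 + O + O²)
(E(14)*(-210))*192 = ((6 + 14 + 14²)*(-210))*192 = ((6 + 14 + 196)*(-210))*192 = (216*(-210))*192 = -45360*192 = -8709120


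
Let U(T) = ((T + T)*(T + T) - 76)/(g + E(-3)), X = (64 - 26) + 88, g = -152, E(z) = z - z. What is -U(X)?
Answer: 15857/38 ≈ 417.29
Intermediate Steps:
E(z) = 0
X = 126 (X = 38 + 88 = 126)
U(T) = ½ - T²/38 (U(T) = ((T + T)*(T + T) - 76)/(-152 + 0) = ((2*T)*(2*T) - 76)/(-152) = (4*T² - 76)*(-1/152) = (-76 + 4*T²)*(-1/152) = ½ - T²/38)
-U(X) = -(½ - 1/38*126²) = -(½ - 1/38*15876) = -(½ - 7938/19) = -1*(-15857/38) = 15857/38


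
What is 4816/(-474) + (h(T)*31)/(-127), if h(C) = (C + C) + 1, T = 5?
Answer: -386633/30099 ≈ -12.845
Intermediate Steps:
h(C) = 1 + 2*C (h(C) = 2*C + 1 = 1 + 2*C)
4816/(-474) + (h(T)*31)/(-127) = 4816/(-474) + ((1 + 2*5)*31)/(-127) = 4816*(-1/474) + ((1 + 10)*31)*(-1/127) = -2408/237 + (11*31)*(-1/127) = -2408/237 + 341*(-1/127) = -2408/237 - 341/127 = -386633/30099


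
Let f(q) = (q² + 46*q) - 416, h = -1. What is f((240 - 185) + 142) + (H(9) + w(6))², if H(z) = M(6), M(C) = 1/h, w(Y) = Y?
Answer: 47480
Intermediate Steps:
M(C) = -1 (M(C) = 1/(-1) = -1)
f(q) = -416 + q² + 46*q
H(z) = -1
f((240 - 185) + 142) + (H(9) + w(6))² = (-416 + ((240 - 185) + 142)² + 46*((240 - 185) + 142)) + (-1 + 6)² = (-416 + (55 + 142)² + 46*(55 + 142)) + 5² = (-416 + 197² + 46*197) + 25 = (-416 + 38809 + 9062) + 25 = 47455 + 25 = 47480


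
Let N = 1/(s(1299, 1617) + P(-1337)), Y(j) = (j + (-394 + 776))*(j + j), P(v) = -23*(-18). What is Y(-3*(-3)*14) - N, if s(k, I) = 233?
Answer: 82826351/647 ≈ 1.2802e+5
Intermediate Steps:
P(v) = 414
Y(j) = 2*j*(382 + j) (Y(j) = (j + 382)*(2*j) = (382 + j)*(2*j) = 2*j*(382 + j))
N = 1/647 (N = 1/(233 + 414) = 1/647 ≈ 0.0015456)
Y(-3*(-3)*14) - N = 2*(-3*(-3)*14)*(382 - 3*(-3)*14) - 1*1/647 = 2*(9*14)*(382 + 9*14) - 1/647 = 2*126*(382 + 126) - 1/647 = 2*126*508 - 1/647 = 128016 - 1/647 = 82826351/647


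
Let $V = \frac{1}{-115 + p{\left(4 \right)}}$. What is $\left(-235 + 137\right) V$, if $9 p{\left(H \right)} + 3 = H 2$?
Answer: $\frac{441}{515} \approx 0.85631$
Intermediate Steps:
$p{\left(H \right)} = - \frac{1}{3} + \frac{2 H}{9}$ ($p{\left(H \right)} = - \frac{1}{3} + \frac{H 2}{9} = - \frac{1}{3} + \frac{2 H}{9}$)
$V = - \frac{9}{1030}$ ($V = \frac{1}{-115 + \left(- \frac{1}{3} + \frac{2}{9} \cdot 4\right)} = \frac{1}{-115 + \left(- \frac{1}{3} + \frac{8}{9}\right)} = \frac{1}{-115 + \frac{5}{9}} = \frac{1}{- \frac{1030}{9}} = - \frac{9}{1030} \approx -0.0087379$)
$\left(-235 + 137\right) V = \left(-235 + 137\right) \left(- \frac{9}{1030}\right) = \left(-98\right) \left(- \frac{9}{1030}\right) = \frac{441}{515}$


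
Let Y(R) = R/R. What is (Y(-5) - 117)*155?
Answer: -17980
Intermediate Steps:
Y(R) = 1
(Y(-5) - 117)*155 = (1 - 117)*155 = -116*155 = -17980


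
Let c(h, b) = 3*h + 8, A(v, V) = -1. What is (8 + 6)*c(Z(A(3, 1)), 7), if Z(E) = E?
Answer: 70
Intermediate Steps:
c(h, b) = 8 + 3*h
(8 + 6)*c(Z(A(3, 1)), 7) = (8 + 6)*(8 + 3*(-1)) = 14*(8 - 3) = 14*5 = 70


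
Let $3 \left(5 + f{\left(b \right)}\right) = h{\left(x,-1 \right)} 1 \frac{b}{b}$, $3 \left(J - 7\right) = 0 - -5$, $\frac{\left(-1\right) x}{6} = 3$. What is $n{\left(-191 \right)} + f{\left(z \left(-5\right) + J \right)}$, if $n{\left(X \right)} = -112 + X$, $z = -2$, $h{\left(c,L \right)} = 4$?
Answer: $- \frac{920}{3} \approx -306.67$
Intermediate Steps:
$x = -18$ ($x = \left(-6\right) 3 = -18$)
$J = \frac{26}{3}$ ($J = 7 + \frac{0 - -5}{3} = 7 + \frac{0 + 5}{3} = 7 + \frac{1}{3} \cdot 5 = 7 + \frac{5}{3} = \frac{26}{3} \approx 8.6667$)
$f{\left(b \right)} = - \frac{11}{3}$ ($f{\left(b \right)} = -5 + \frac{4 \cdot 1 \frac{b}{b}}{3} = -5 + \frac{4 \cdot 1}{3} = -5 + \frac{1}{3} \cdot 4 = -5 + \frac{4}{3} = - \frac{11}{3}$)
$n{\left(-191 \right)} + f{\left(z \left(-5\right) + J \right)} = \left(-112 - 191\right) - \frac{11}{3} = -303 - \frac{11}{3} = - \frac{920}{3}$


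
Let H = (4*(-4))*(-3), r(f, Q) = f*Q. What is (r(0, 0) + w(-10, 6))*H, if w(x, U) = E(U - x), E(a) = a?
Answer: 768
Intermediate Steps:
r(f, Q) = Q*f
w(x, U) = U - x
H = 48 (H = -16*(-3) = 48)
(r(0, 0) + w(-10, 6))*H = (0*0 + (6 - 1*(-10)))*48 = (0 + (6 + 10))*48 = (0 + 16)*48 = 16*48 = 768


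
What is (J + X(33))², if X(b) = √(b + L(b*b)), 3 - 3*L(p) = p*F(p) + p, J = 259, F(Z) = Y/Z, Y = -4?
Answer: (777 + I*√2949)²/9 ≈ 66753.0 + 9376.6*I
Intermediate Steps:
F(Z) = -4/Z
L(p) = 7/3 - p/3 (L(p) = 1 - (p*(-4/p) + p)/3 = 1 - (-4 + p)/3 = 1 + (4/3 - p/3) = 7/3 - p/3)
X(b) = √(7/3 + b - b²/3) (X(b) = √(b + (7/3 - b*b/3)) = √(b + (7/3 - b²/3)) = √(7/3 + b - b²/3))
(J + X(33))² = (259 + √(21 - 3*33² + 9*33)/3)² = (259 + √(21 - 3*1089 + 297)/3)² = (259 + √(21 - 3267 + 297)/3)² = (259 + √(-2949)/3)² = (259 + (I*√2949)/3)² = (259 + I*√2949/3)²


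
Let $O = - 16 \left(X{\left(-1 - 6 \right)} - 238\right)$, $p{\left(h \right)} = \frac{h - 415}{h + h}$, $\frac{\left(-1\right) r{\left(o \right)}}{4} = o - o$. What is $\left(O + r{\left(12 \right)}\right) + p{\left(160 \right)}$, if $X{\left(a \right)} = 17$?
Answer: $\frac{226253}{64} \approx 3535.2$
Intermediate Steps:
$r{\left(o \right)} = 0$ ($r{\left(o \right)} = - 4 \left(o - o\right) = \left(-4\right) 0 = 0$)
$p{\left(h \right)} = \frac{-415 + h}{2 h}$
$O = 3536$ ($O = - 16 \left(17 - 238\right) = \left(-16\right) \left(-221\right) = 3536$)
$\left(O + r{\left(12 \right)}\right) + p{\left(160 \right)} = \left(3536 + 0\right) + \frac{-415 + 160}{2 \cdot 160} = 3536 + \frac{1}{2} \cdot \frac{1}{160} \left(-255\right) = 3536 - \frac{51}{64} = \frac{226253}{64}$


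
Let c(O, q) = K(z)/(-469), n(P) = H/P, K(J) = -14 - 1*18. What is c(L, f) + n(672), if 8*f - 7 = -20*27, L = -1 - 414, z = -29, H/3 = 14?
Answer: 981/7504 ≈ 0.13073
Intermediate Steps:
H = 42 (H = 3*14 = 42)
K(J) = -32 (K(J) = -14 - 18 = -32)
L = -415
f = -533/8 (f = 7/8 + (-20*27)/8 = 7/8 + (1/8)*(-540) = 7/8 - 135/2 = -533/8 ≈ -66.625)
n(P) = 42/P
c(O, q) = 32/469 (c(O, q) = -32/(-469) = -32*(-1/469) = 32/469)
c(L, f) + n(672) = 32/469 + 42/672 = 32/469 + 42*(1/672) = 32/469 + 1/16 = 981/7504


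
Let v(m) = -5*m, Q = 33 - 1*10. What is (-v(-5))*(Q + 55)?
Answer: -1950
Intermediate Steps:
Q = 23 (Q = 33 - 10 = 23)
(-v(-5))*(Q + 55) = (-(-5)*(-5))*(23 + 55) = -1*25*78 = -25*78 = -1950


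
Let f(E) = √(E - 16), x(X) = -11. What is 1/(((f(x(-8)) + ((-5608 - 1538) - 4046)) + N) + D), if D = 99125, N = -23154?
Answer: 21593/1398772956 - I*√3/1398772956 ≈ 1.5437e-5 - 1.2383e-9*I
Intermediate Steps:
f(E) = √(-16 + E)
1/(((f(x(-8)) + ((-5608 - 1538) - 4046)) + N) + D) = 1/(((√(-16 - 11) + ((-5608 - 1538) - 4046)) - 23154) + 99125) = 1/(((√(-27) + (-7146 - 4046)) - 23154) + 99125) = 1/(((3*I*√3 - 11192) - 23154) + 99125) = 1/(((-11192 + 3*I*√3) - 23154) + 99125) = 1/((-34346 + 3*I*√3) + 99125) = 1/(64779 + 3*I*√3)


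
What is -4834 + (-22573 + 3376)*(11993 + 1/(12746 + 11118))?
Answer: -5494315053317/23864 ≈ -2.3023e+8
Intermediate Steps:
-4834 + (-22573 + 3376)*(11993 + 1/(12746 + 11118)) = -4834 - 19197*(11993 + 1/23864) = -4834 - 19197*286200953/23864 = -4834 - 5494199694741/23864 = -5494315053317/23864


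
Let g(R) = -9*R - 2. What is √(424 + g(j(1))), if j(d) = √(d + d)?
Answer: √(422 - 9*√2) ≈ 20.230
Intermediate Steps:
j(d) = √2*√d (j(d) = √(2*d) = √2*√d)
g(R) = -2 - 9*R
√(424 + g(j(1))) = √(424 + (-2 - 9*√2*√1)) = √(424 + (-2 - 9*√2)) = √(422 - 9*√2)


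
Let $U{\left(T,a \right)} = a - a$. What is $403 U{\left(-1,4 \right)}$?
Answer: $0$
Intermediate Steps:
$U{\left(T,a \right)} = 0$
$403 U{\left(-1,4 \right)} = 403 \cdot 0 = 0$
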